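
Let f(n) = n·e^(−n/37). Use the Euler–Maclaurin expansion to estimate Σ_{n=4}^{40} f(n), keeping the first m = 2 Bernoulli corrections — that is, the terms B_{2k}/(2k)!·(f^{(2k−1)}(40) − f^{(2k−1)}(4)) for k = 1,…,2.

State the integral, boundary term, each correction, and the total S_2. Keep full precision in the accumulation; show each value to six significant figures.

S_2 ≈ 403.602

The integral term ∫_4^40 x·e^(−x/37) dx = 395.092.
½[f(4) + f(40)] = ½[3.59012 + 13.5691] = 8.57963.
Running total after boundary: 403.671.
k=1: B_{2}/(2)! × [f^{(1)}(40) − f^{(1)}(4)] = 1/12 × (-0.0275050 − 0.800500) = -0.0690004.
After k=1: 403.602.
k=2: B_{4}/(4)! × [f^{(3)}(40) − f^{(3)}(4)] = −1/720 × (0.000475495 − 0.00189595) = 1.97286e-06.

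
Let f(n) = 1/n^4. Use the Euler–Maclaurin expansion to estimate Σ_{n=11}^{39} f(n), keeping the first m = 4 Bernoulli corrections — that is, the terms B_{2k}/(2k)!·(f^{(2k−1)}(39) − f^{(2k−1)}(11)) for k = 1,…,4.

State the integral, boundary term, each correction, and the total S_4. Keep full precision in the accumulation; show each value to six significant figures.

S_4 ≈ 0.000281243

The integral term ∫_11^39 1/x^4 dx = 0.000244819.
Boundary: ½(f(11) + f(39)) = ½(6.83013e-05 + 4.32257e-07) = 3.43668e-05.
So far: 0.000279186.
Order-1 term: 1/12 · (-4.43340e-08 − (-2.48369e-05)) = 2.06604e-06.
Partial sum through k=1: 0.000281252.
Order-2 term: −1/720 · (-8.74438e-10 − (-6.15790e-06)) = -8.55142e-09.
Partial sum through k=2: 0.000281243.
Order-3 term: 1/30240 · (-3.21950e-11 − (-2.84994e-06)) = 9.42429e-11.
Partial sum through k=3: 0.000281243.
Order-4 term: −1/1209600 · (-1.90503e-12 − (-2.11979e-06)) = -1.75247e-12.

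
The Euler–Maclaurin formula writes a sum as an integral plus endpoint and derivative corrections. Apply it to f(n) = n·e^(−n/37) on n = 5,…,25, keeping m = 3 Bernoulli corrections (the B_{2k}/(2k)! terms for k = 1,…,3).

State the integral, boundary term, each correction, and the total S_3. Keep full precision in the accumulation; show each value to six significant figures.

∫_5^25 x·e^(−x/37) dx evaluates to 190.355.
Endpoint term: (f(5) + f(25))/2 = (4.36799 + 12.7203)/2 = 8.54415.
Integral + boundary = 198.899.
Correction k=1: B_{2}/2! · (f^{(1)}(25) − f^{(1)}(5)) = 1/12 · (0.165020 − 0.755544) = -0.0492103.
Running total after k=1: 198.850.
Correction k=2: B_{4}/4! · (f^{(3)}(25) − f^{(3)}(5)) = −1/720 · (0.000863875 − 0.00182815) = 1.33927e-06.
Running total after k=2: 198.850.
Correction k=3: B_{6}/6! · (f^{(5)}(25) − f^{(5)}(5)) = 1/30240 · (1.17400e-06 − 2.26765e-06) = -3.61655e-11.

S_3 ≈ 198.850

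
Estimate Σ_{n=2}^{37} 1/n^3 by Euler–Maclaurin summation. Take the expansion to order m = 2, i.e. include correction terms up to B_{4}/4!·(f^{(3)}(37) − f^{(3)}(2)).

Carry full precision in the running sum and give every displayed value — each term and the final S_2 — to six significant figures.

S_2 ≈ 0.201467

∫_2^37 1/x^3 dx evaluates to 0.124635.
Endpoint term: (f(2) + f(37))/2 = (0.125000 + 1.97422e-05)/2 = 0.0625099.
Integral + boundary = 0.187145.
Correction k=1: B_{2}/2! · (f^{(1)}(37) − f^{(1)}(2)) = 1/12 · (-1.60072e-06 − (-0.187500)) = 0.0156249.
Running total after k=1: 0.202770.
Correction k=2: B_{4}/4! · (f^{(3)}(37) − f^{(3)}(2)) = −1/720 · (-2.33852e-08 − (-0.937500)) = -0.00130208.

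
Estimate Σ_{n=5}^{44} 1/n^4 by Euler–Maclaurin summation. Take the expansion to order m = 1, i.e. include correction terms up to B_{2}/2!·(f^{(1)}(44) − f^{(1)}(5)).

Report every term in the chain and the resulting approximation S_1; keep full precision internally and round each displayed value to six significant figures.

S_1 ≈ 0.00356955

∫_5^44 1/x^4 dx evaluates to 0.00266275.
Boundary: ½(f(5) + f(44)) = ½(0.00160000 + 2.66802e-07) = 0.000800133.
Running total after boundary: 0.00346289.
k=1: B_{2}/(2)! × [f^{(1)}(44) − f^{(1)}(5)] = 1/12 × (-2.42547e-08 − (-0.00128000)) = 0.000106665.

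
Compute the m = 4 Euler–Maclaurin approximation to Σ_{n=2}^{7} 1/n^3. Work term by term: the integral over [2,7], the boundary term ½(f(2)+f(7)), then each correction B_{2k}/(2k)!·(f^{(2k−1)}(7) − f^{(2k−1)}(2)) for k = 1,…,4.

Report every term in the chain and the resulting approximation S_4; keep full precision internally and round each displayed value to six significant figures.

∫_2^7 1/x^3 dx evaluates to 0.114796.
Endpoint term: (f(2) + f(7))/2 = (0.125000 + 0.00291545)/2 = 0.0639577.
So far: 0.178754.
Order-1 term: 1/12 · (-0.00124948 − (-0.187500)) = 0.0155209.
Running total after k=1: 0.194275.
Order-2 term: −1/720 · (-0.000509992 − (-0.937500)) = -0.00130138.
Running total after k=2: 0.192973.
Order-3 term: 1/30240 · (-0.000437136 − (-9.84375)) = 0.000325506.
Running total after k=3: 0.193299.
Order-4 term: −1/1209600 · (-0.000642322 − (-177.188)) = -0.000146484.

S_4 ≈ 0.193152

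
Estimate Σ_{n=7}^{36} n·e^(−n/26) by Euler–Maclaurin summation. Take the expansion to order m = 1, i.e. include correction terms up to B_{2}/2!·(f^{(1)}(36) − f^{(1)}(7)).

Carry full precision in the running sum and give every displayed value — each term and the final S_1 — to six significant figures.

S_1 ≈ 258.933

The integral term ∫_7^36 x·e^(−x/26) dx = 251.806.
Endpoint term: (f(7) + f(36))/2 = (5.34777 + 9.01512)/2 = 7.18145.
Running total after boundary: 258.988.
k=1: B_{2}/(2)! × [f^{(1)}(36) − f^{(1)}(7)] = 1/12 × (-0.0963154 − 0.558284) = -0.0545499.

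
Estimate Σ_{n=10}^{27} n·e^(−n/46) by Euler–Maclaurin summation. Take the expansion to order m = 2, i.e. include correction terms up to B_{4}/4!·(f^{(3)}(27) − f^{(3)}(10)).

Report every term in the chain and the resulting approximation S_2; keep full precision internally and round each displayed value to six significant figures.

S_2 ≈ 217.079

The integral term ∫_10^27 x·e^(−x/46) dx = 205.584.
½[f(10) + f(27)] = ½[8.04615 + 15.0125] = 11.5293.
So far: 217.113.
Order-1 term: 1/12 · (0.229659 − 0.629699) = -0.0333366.
Partial sum through k=1: 217.079.
Order-2 term: −1/720 · (0.000634070 − 0.00105809) = 5.88923e-07.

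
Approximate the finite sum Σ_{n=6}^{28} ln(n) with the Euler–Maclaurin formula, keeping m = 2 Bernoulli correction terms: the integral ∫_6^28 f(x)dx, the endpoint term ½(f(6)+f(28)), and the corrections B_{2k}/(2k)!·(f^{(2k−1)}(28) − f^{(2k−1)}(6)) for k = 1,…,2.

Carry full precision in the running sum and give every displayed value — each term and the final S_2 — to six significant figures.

S_2 ≈ 63.1023

Integral: ∫_6^28 ln(x) dx = 60.5512.
Boundary: ½(f(6) + f(28)) = ½(1.79176 + 3.33220) = 2.56198.
So far: 63.1132.
k=1: B_{2}/(2)! × [f^{(1)}(28) − f^{(1)}(6)] = 1/12 × (0.0357143 − 0.166667) = -0.0109127.
Running total after k=1: 63.1022.
k=2: B_{4}/(4)! × [f^{(3)}(28) − f^{(3)}(6)] = −1/720 × (9.11079e-05 − 0.00925926) = 1.27335e-05.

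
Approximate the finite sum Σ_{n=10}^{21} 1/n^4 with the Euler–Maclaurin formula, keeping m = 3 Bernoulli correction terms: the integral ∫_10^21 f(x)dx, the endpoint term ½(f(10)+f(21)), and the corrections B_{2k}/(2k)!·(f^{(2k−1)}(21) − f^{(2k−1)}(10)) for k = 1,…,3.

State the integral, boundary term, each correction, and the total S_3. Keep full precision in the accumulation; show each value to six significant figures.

Integral: ∫_10^21 1/x^4 dx = 0.000297340.
½[f(10) + f(21)] = ½[0.000100000 + 5.14189e-06] = 5.25709e-05.
Integral + boundary = 0.000349911.
k=1: B_{2}/(2)! × [f^{(1)}(21) − f^{(1)}(10)] = 1/12 × (-9.79408e-07 − (-4.00000e-05)) = 3.25172e-06.
Partial sum through k=1: 0.000353163.
k=2: B_{4}/(4)! × [f^{(3)}(21) − f^{(3)}(10)] = −1/720 × (-6.66264e-08 − (-1.20000e-05)) = -1.65741e-08.
Partial sum through k=2: 0.000353146.
k=3: B_{6}/(6)! × [f^{(5)}(21) − f^{(5)}(10)] = 1/30240 × (-8.46049e-09 − (-6.72000e-06)) = 2.21942e-10.

S_3 ≈ 0.000353146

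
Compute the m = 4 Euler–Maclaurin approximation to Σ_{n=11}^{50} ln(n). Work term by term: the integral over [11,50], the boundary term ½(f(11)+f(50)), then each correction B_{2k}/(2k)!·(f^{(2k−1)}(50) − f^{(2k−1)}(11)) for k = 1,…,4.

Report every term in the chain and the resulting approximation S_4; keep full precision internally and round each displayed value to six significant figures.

The integral term ∫_11^50 ln(x) dx = 130.224.
Boundary: ½(f(11) + f(50)) = ½(2.39790 + 3.91202) = 3.15496.
Integral + boundary = 133.379.
Order-1 term: 1/12 · (0.0200000 − 0.0909091) = -0.00590909.
After k=1: 133.373.
Order-2 term: −1/720 · (1.60000e-05 − 0.00150263) = 2.06476e-06.
After k=2: 133.373.
Order-3 term: 1/30240 · (7.68000e-08 − 0.000149021) = -4.92541e-09.
After k=3: 133.373.
Order-4 term: −1/1209600 · (9.21600e-10 − 3.69474e-05) = 3.05444e-11.

S_4 ≈ 133.373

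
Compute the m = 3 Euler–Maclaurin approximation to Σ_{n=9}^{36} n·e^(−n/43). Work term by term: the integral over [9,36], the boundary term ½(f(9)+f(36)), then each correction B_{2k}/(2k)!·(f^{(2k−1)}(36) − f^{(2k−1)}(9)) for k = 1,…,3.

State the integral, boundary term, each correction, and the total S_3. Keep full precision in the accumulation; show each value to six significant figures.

∫_9^36 x·e^(−x/43) dx evaluates to 343.112.
Endpoint term: (f(9) + f(36))/2 = (7.30035 + 15.5850)/2 = 11.4427.
Running total after boundary: 354.555.
Correction k=1: B_{2}/2! · (f^{(1)}(36) − f^{(1)}(9)) = 1/12 · (0.0704749 − 0.641374) = -0.0475750.
Partial sum through k=1: 354.507.
Correction k=2: B_{4}/4! · (f^{(3)}(36) − f^{(3)}(9)) = −1/720 · (0.000506387 − 0.00122427) = 9.97060e-07.
Partial sum through k=2: 354.507.
Correction k=3: B_{6}/6! · (f^{(5)}(36) − f^{(5)}(9)) = 1/30240 · (5.27127e-07 − 1.13665e-06) = -2.01561e-11.

S_3 ≈ 354.507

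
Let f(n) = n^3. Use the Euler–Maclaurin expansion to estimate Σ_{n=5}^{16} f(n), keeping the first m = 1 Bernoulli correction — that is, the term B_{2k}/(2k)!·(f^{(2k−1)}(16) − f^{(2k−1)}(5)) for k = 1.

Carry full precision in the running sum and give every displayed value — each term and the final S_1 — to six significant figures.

S_1 ≈ 18396.0

∫_5^16 x^3 dx evaluates to 16227.8.
½[f(5) + f(16)] = ½[125.000 + 4096.00] = 2110.50.
Integral + boundary = 18338.2.
Correction k=1: B_{2}/2! · (f^{(1)}(16) − f^{(1)}(5)) = 1/12 · (768.000 − 75.0000) = 57.7500.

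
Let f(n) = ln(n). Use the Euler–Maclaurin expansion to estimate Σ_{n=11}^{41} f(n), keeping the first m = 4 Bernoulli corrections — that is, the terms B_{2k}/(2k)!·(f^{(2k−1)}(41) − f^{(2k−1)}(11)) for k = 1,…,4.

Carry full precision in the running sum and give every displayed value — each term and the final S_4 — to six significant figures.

S_4 ≈ 98.9298

Integral: ∫_11^41 ln(x) dx = 95.8796.
Boundary: ½(f(11) + f(41)) = ½(2.39790 + 3.71357) = 3.05573.
So far: 98.9353.
Correction k=1: B_{2}/2! · (f^{(1)}(41) − f^{(1)}(11)) = 1/12 · (0.0243902 − 0.0909091) = -0.00554324.
Partial sum through k=1: 98.9298.
Correction k=2: B_{4}/4! · (f^{(3)}(41) − f^{(3)}(11)) = −1/720 · (2.90187e-05 − 0.00150263) = 2.04668e-06.
Partial sum through k=2: 98.9298.
Correction k=3: B_{6}/6! · (f^{(5)}(41) − f^{(5)}(11)) = 1/30240 · (2.07153e-07 − 0.000149021) = -4.92110e-09.
Partial sum through k=3: 98.9298.
Correction k=4: B_{8}/8! · (f^{(7)}(41) − f^{(7)}(11)) = −1/1209600 · (3.69697e-09 − 3.69474e-05) = 3.05421e-11.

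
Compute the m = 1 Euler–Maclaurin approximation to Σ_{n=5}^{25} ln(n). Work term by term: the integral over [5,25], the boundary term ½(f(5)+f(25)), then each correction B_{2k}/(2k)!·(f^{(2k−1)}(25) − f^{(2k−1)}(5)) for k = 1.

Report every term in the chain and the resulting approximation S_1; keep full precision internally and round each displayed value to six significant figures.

The integral term ∫_5^25 ln(x) dx = 52.4247.
½[f(5) + f(25)] = ½[1.60944 + 3.21888] = 2.41416.
Integral + boundary = 54.8389.
k=1: B_{2}/(2)! × [f^{(1)}(25) − f^{(1)}(5)] = 1/12 × (0.0400000 − 0.200000) = -0.0133333.

S_1 ≈ 54.8255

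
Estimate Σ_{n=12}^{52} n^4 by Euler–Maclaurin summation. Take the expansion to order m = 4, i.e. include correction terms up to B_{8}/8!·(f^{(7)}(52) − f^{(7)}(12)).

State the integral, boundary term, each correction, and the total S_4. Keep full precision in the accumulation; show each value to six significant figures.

Integral: ∫_12^52 x^4 dx = 7.59910e+07.
Boundary: ½(f(12) + f(52)) = ½(20736.0 + 7.31162e+06) = 3.66618e+06.
Integral + boundary = 7.96572e+07.
k=1: B_{2}/(2)! × [f^{(1)}(52) − f^{(1)}(12)] = 1/12 × (562432 − 6912.00) = 46293.3.
Partial sum through k=1: 7.97035e+07.
k=2: B_{4}/(4)! × [f^{(3)}(52) − f^{(3)}(12)] = −1/720 × (1248.00 − 288.000) = -1.33333.
Partial sum through k=2: 7.97035e+07.
k=3: B_{6}/(6)! × [f^{(5)}(52) − f^{(5)}(12)] = 1/30240 × (0.00000 − 0.00000) = 0.00000.
Partial sum through k=3: 7.97035e+07.
k=4: B_{8}/(8)! × [f^{(7)}(52) − f^{(7)}(12)] = −1/1209600 × (0.00000 − 0.00000) = 0.00000.

S_4 ≈ 7.97035e+07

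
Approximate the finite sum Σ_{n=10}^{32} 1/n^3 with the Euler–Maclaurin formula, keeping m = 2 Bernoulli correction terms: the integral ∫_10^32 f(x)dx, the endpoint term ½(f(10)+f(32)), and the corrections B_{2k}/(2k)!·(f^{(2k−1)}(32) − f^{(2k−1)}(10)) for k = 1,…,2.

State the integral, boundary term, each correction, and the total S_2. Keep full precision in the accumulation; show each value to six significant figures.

S_2 ≈ 0.00505166

Integral: ∫_10^32 1/x^3 dx = 0.00451172.
Boundary: ½(f(10) + f(32)) = ½(0.00100000 + 3.05176e-05) = 0.000515259.
Integral + boundary = 0.00502698.
Order-1 term: 1/12 · (-2.86102e-06 − (-0.000300000)) = 2.47616e-05.
Running total after k=1: 0.00505174.
Order-2 term: −1/720 · (-5.58794e-08 − (-6.00000e-05)) = -8.32557e-08.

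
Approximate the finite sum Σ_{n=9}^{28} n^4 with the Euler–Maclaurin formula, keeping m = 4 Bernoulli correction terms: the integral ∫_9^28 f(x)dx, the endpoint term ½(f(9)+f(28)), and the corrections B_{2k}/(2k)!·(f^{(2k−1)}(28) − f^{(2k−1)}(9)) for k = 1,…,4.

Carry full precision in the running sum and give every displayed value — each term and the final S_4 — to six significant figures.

The integral term ∫_9^28 x^4 dx = 3.43026e+06.
½[f(9) + f(28)] = ½[6561.00 + 614656] = 310608.
So far: 3.74087e+06.
k=1: B_{2}/(2)! × [f^{(1)}(28) − f^{(1)}(9)] = 1/12 × (87808.0 − 2916.00) = 7074.33.
Partial sum through k=1: 3.74795e+06.
k=2: B_{4}/(4)! × [f^{(3)}(28) − f^{(3)}(9)] = −1/720 × (672.000 − 216.000) = -0.633333.
Partial sum through k=2: 3.74795e+06.
k=3: B_{6}/(6)! × [f^{(5)}(28) − f^{(5)}(9)] = 1/30240 × (0.00000 − 0.00000) = 0.00000.
Partial sum through k=3: 3.74795e+06.
k=4: B_{8}/(8)! × [f^{(7)}(28) − f^{(7)}(9)] = −1/1209600 × (0.00000 − 0.00000) = 0.00000.

S_4 ≈ 3.74795e+06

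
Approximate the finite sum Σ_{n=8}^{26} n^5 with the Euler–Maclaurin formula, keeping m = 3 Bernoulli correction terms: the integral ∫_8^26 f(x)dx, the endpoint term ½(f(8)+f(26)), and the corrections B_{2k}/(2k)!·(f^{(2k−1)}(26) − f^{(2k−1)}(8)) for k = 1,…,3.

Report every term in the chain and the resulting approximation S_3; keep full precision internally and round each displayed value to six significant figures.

S_3 ≈ 5.75880e+07

The integral term ∫_8^26 x^5 dx = 5.14423e+07.
Endpoint term: (f(8) + f(26))/2 = (32768.0 + 1.18814e+07)/2 = 5.95707e+06.
So far: 5.73993e+07.
Correction k=1: B_{2}/2! · (f^{(1)}(26) − f^{(1)}(8)) = 1/12 · (2.28488e+06 − 20480.0) = 188700.
After k=1: 5.75880e+07.
Correction k=2: B_{4}/4! · (f^{(3)}(26) − f^{(3)}(8)) = −1/720 · (40560.0 − 3840.00) = -51.0000.
After k=2: 5.75880e+07.
Correction k=3: B_{6}/6! · (f^{(5)}(26) − f^{(5)}(8)) = 1/30240 · (120.000 − 120.000) = 0.00000.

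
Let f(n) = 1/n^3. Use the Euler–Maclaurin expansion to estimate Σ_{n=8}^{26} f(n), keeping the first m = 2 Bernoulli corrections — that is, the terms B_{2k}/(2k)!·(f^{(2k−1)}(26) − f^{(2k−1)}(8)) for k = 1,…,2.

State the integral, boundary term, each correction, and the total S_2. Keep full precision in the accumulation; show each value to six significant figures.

∫_8^26 1/x^3 dx evaluates to 0.00707286.
Endpoint term: (f(8) + f(26))/2 = (0.00195312 + 5.68958e-05)/2 = 0.00100501.
So far: 0.00807787.
Order-1 term: 1/12 · (-6.56490e-06 − (-0.000732422)) = 6.04881e-05.
Partial sum through k=1: 0.00813835.
Order-2 term: −1/720 · (-1.94228e-07 − (-0.000228882)) = -3.17622e-07.

S_2 ≈ 0.00813804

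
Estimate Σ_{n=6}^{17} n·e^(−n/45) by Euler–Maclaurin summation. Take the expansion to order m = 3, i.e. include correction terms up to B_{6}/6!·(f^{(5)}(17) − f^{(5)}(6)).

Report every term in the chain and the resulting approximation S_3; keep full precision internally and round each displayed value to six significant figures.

∫_6^17 x·e^(−x/45) dx evaluates to 96.3048.
Endpoint term: (f(6) + f(17))/2 = (5.25104 + 11.6515)/2 = 8.45127.
Integral + boundary = 104.756.
Correction k=1: B_{2}/2! · (f^{(1)}(17) − f^{(1)}(6)) = 1/12 · (0.426460 − 0.758484) = -0.0276686.
After k=1: 104.728.
Correction k=2: B_{4}/4! · (f^{(3)}(17) − f^{(3)}(6)) = −1/720 · (0.000887519 − 0.00123893) = 4.88069e-07.
After k=2: 104.728.
Correction k=3: B_{6}/6! · (f^{(5)}(17) − f^{(5)}(6)) = 1/30240 · (7.72563e-07 − 1.03867e-06) = -8.79968e-12.

S_3 ≈ 104.728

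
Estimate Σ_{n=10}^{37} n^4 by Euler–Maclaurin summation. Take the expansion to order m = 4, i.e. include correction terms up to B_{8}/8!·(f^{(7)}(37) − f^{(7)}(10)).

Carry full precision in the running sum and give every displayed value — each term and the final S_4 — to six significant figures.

Integral: ∫_10^37 x^4 dx = 1.38488e+07.
Endpoint term: (f(10) + f(37))/2 = (10000.0 + 1.87416e+06)/2 = 942080.
Integral + boundary = 1.47909e+07.
Correction k=1: B_{2}/2! · (f^{(1)}(37) − f^{(1)}(10)) = 1/12 · (202612 − 4000.00) = 16551.0.
Running total after k=1: 1.48074e+07.
Correction k=2: B_{4}/4! · (f^{(3)}(37) − f^{(3)}(10)) = −1/720 · (888.000 − 240.000) = -0.900000.
Running total after k=2: 1.48074e+07.
Correction k=3: B_{6}/6! · (f^{(5)}(37) − f^{(5)}(10)) = 1/30240 · (0.00000 − 0.00000) = 0.00000.
Running total after k=3: 1.48074e+07.
Correction k=4: B_{8}/8! · (f^{(7)}(37) − f^{(7)}(10)) = −1/1209600 · (0.00000 − 0.00000) = 0.00000.

S_4 ≈ 1.48074e+07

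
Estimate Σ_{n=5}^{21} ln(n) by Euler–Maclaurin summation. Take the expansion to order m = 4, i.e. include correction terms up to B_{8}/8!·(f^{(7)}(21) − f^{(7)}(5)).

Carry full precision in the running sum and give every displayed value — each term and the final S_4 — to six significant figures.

The integral term ∫_5^21 ln(x) dx = 39.8878.
Endpoint term: (f(5) + f(21))/2 = (1.60944 + 3.04452)/2 = 2.32698.
Running total after boundary: 42.2148.
k=1: B_{2}/(2)! × [f^{(1)}(21) − f^{(1)}(5)] = 1/12 × (0.0476190 − 0.200000) = -0.0126984.
Running total after k=1: 42.2021.
k=2: B_{4}/(4)! × [f^{(3)}(21) − f^{(3)}(5)] = −1/720 × (0.000215959 − 0.0160000) = 2.19223e-05.
Running total after k=2: 42.2021.
k=3: B_{6}/(6)! × [f^{(5)}(21) − f^{(5)}(5)] = 1/30240 × (5.87645e-06 − 0.00768000) = -2.53774e-07.
Running total after k=3: 42.2021.
k=4: B_{8}/(8)! × [f^{(7)}(21) − f^{(7)}(5)] = −1/1209600 × (3.99758e-07 − 0.00921600) = 7.61872e-09.

S_4 ≈ 42.2021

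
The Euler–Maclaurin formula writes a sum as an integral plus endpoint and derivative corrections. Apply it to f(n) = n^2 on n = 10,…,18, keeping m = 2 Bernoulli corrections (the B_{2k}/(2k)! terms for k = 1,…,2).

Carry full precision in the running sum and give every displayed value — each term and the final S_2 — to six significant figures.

S_2 ≈ 1824.00

∫_10^18 x^2 dx evaluates to 1610.67.
Boundary: ½(f(10) + f(18)) = ½(100.000 + 324.000) = 212.000.
So far: 1822.67.
Correction k=1: B_{2}/2! · (f^{(1)}(18) − f^{(1)}(10)) = 1/12 · (36.0000 − 20.0000) = 1.33333.
Running total after k=1: 1824.00.
Correction k=2: B_{4}/4! · (f^{(3)}(18) − f^{(3)}(10)) = −1/720 · (0.00000 − 0.00000) = 0.00000.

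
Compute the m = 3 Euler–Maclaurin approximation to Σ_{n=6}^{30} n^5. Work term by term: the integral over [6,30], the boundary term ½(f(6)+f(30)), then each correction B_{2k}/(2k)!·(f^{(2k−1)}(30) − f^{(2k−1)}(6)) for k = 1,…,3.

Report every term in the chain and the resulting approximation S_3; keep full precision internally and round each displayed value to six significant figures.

S_3 ≈ 1.33983e+08

Integral: ∫_6^30 x^5 dx = 1.21492e+08.
Boundary: ½(f(6) + f(30)) = ½(7776.00 + 2.43000e+07) = 1.21539e+07.
So far: 1.33646e+08.
Order-1 term: 1/12 · (4.05000e+06 − 6480.00) = 336960.
Running total after k=1: 1.33983e+08.
Order-2 term: −1/720 · (54000.0 − 2160.00) = -72.0000.
Running total after k=2: 1.33983e+08.
Order-3 term: 1/30240 · (120.000 − 120.000) = 0.00000.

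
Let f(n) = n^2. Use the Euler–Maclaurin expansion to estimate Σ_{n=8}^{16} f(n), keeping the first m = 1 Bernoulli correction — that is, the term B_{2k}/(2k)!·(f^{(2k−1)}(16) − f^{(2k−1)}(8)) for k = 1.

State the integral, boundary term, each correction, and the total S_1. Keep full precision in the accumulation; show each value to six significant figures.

The integral term ∫_8^16 x^2 dx = 1194.67.
Boundary: ½(f(8) + f(16)) = ½(64.0000 + 256.000) = 160.000.
So far: 1354.67.
Order-1 term: 1/12 · (32.0000 − 16.0000) = 1.33333.

S_1 ≈ 1356.00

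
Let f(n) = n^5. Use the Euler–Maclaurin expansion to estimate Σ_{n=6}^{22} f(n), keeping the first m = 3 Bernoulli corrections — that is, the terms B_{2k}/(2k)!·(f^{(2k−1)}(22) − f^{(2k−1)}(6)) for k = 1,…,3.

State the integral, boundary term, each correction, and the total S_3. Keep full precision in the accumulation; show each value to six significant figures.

Integral: ∫_6^22 x^5 dx = 1.88889e+07.
Endpoint term: (f(6) + f(22))/2 = (7776.00 + 5.15363e+06)/2 = 2.58070e+06.
So far: 2.14696e+07.
Order-1 term: 1/12 · (1.17128e+06 − 6480.00) = 97066.7.
After k=1: 2.15666e+07.
Order-2 term: −1/720 · (29040.0 − 2160.00) = -37.3333.
After k=2: 2.15666e+07.
Order-3 term: 1/30240 · (120.000 − 120.000) = 0.00000.

S_3 ≈ 2.15666e+07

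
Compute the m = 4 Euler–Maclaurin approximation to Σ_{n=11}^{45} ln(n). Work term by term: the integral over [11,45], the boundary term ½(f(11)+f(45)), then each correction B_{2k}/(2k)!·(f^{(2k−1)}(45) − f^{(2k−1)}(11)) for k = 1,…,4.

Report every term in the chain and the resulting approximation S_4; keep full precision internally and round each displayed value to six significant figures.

S_4 ≈ 114.020

∫_11^45 ln(x) dx evaluates to 110.923.
½[f(11) + f(45)] = ½[2.39790 + 3.80666] = 3.10228.
Integral + boundary = 114.025.
k=1: B_{2}/(2)! × [f^{(1)}(45) − f^{(1)}(11)] = 1/12 × (0.0222222 − 0.0909091) = -0.00572391.
After k=1: 114.020.
k=2: B_{4}/(4)! × [f^{(3)}(45) − f^{(3)}(11)] = −1/720 × (2.19479e-05 − 0.00150263) = 2.05650e-06.
After k=2: 114.020.
k=3: B_{6}/(6)! × [f^{(5)}(45) − f^{(5)}(11)] = 1/30240 × (1.30061e-07 − 0.000149021) = -4.92365e-09.
After k=3: 114.020.
k=4: B_{8}/(8)! × [f^{(7)}(45) − f^{(7)}(11)] = −1/1209600 × (1.92684e-09 − 3.69474e-05) = 3.05435e-11.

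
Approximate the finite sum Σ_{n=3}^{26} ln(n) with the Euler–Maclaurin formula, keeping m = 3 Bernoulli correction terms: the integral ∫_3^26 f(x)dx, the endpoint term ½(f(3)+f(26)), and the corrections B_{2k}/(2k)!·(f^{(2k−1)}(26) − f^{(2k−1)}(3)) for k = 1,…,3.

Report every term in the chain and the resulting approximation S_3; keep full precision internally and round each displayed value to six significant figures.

S_3 ≈ 60.5686

∫_3^26 ln(x) dx evaluates to 58.4147.
Endpoint term: (f(3) + f(26))/2 = (1.09861 + 3.25810)/2 = 2.17835.
Running total after boundary: 60.5930.
k=1: B_{2}/(2)! × [f^{(1)}(26) − f^{(1)}(3)] = 1/12 × (0.0384615 − 0.333333) = -0.0245726.
Running total after k=1: 60.5685.
k=2: B_{4}/(4)! × [f^{(3)}(26) − f^{(3)}(3)] = −1/720 × (0.000113792 − 0.0740741) = 0.000102723.
Running total after k=2: 60.5686.
k=3: B_{6}/(6)! × [f^{(5)}(26) − f^{(5)}(3)] = 1/30240 × (2.01997e-06 − 0.0987654) = -3.26599e-06.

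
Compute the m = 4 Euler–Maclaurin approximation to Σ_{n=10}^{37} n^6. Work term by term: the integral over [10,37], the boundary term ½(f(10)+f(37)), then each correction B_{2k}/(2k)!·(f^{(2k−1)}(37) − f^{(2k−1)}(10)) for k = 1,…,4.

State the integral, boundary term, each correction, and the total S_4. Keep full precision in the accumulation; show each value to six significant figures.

S_4 ≈ 1.48782e+10

∫_10^37 x^6 dx evaluates to 1.35603e+10.
Endpoint term: (f(10) + f(37))/2 = (1.00000e+06 + 2.56573e+09)/2 = 1.28336e+09.
So far: 1.48436e+10.
Correction k=1: B_{2}/2! · (f^{(1)}(37) − f^{(1)}(10)) = 1/12 · (4.16064e+08 − 600000) = 3.46220e+07.
Running total after k=1: 1.48783e+10.
Correction k=2: B_{4}/4! · (f^{(3)}(37) − f^{(3)}(10)) = −1/720 · (6.07836e+06 − 120000) = -8275.50.
Running total after k=2: 1.48782e+10.
Correction k=3: B_{6}/6! · (f^{(5)}(37) − f^{(5)}(10)) = 1/30240 · (26640.0 − 7200.00) = 0.642857.
Running total after k=3: 1.48782e+10.
Correction k=4: B_{8}/8! · (f^{(7)}(37) − f^{(7)}(10)) = −1/1209600 · (0.00000 − 0.00000) = 0.00000.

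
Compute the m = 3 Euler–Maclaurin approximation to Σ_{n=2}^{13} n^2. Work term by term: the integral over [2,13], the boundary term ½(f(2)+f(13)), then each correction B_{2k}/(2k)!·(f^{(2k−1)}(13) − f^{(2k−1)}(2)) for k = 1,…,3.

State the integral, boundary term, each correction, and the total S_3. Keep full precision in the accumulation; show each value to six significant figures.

∫_2^13 x^2 dx evaluates to 729.667.
½[f(2) + f(13)] = ½[4.00000 + 169.000] = 86.5000.
Integral + boundary = 816.167.
Order-1 term: 1/12 · (26.0000 − 4.00000) = 1.83333.
Running total after k=1: 818.000.
Order-2 term: −1/720 · (0.00000 − 0.00000) = 0.00000.
Running total after k=2: 818.000.
Order-3 term: 1/30240 · (0.00000 − 0.00000) = 0.00000.

S_3 ≈ 818.000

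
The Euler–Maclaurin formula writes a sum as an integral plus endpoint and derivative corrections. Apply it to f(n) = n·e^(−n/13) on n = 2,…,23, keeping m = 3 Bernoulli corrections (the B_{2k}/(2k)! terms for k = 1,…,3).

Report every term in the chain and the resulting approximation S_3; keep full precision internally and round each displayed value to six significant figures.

The integral term ∫_2^23 x·e^(−x/13) dx = 87.4166.
Boundary: ½(f(2) + f(23)) = ½(1.71481 + 3.92067) = 2.81774.
Running total after boundary: 90.2343.
Order-1 term: 1/12 · (-0.131126 − 0.725496) = -0.0713852.
After k=1: 90.1629.
Order-2 term: −1/720 · (0.00124143 − 0.0144397) = 1.83309e-05.
After k=2: 90.1630.
Order-3 term: 1/30240 · (1.92826e-05 − 0.000145482) = -4.17326e-09.

S_3 ≈ 90.1630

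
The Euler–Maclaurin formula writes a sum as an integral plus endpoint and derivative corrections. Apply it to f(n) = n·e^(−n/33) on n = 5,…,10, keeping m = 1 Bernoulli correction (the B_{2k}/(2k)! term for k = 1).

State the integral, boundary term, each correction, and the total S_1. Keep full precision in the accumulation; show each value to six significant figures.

S_1 ≈ 35.4769

The integral term ∫_5^10 x·e^(−x/33) dx = 29.6533.
½[f(5) + f(10)] = ½[4.29702 + 7.38577] = 5.84140.
So far: 35.4947.
k=1: B_{2}/(2)! × [f^{(1)}(10) − f^{(1)}(5)] = 1/12 × (0.514766 − 0.729192) = -0.0178689.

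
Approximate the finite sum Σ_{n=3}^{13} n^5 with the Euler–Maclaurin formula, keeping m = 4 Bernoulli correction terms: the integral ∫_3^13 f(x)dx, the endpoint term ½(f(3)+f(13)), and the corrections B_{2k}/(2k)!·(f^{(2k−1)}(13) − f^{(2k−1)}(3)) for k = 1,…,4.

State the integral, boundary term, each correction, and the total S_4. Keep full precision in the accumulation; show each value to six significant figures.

S_4 ≈ 1.00197e+06

The integral term ∫_3^13 x^5 dx = 804347.
Boundary: ½(f(3) + f(13)) = ½(243.000 + 371293) = 185768.
Running total after boundary: 990115.
Correction k=1: B_{2}/2! · (f^{(1)}(13) − f^{(1)}(3)) = 1/12 · (142805 − 405.000) = 11866.7.
Running total after k=1: 1.00198e+06.
Correction k=2: B_{4}/4! · (f^{(3)}(13) − f^{(3)}(3)) = −1/720 · (10140.0 − 540.000) = -13.3333.
Running total after k=2: 1.00197e+06.
Correction k=3: B_{6}/6! · (f^{(5)}(13) − f^{(5)}(3)) = 1/30240 · (120.000 − 120.000) = 0.00000.
Running total after k=3: 1.00197e+06.
Correction k=4: B_{8}/8! · (f^{(7)}(13) − f^{(7)}(3)) = −1/1209600 · (0.00000 − 0.00000) = 0.00000.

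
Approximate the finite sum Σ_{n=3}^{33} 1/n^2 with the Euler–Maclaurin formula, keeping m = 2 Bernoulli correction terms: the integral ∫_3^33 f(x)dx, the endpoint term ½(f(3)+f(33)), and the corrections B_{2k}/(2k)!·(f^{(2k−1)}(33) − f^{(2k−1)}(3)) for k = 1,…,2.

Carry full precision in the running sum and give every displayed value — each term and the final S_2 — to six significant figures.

S_2 ≈ 0.365076

∫_3^33 1/x^2 dx evaluates to 0.303030.
Boundary: ½(f(3) + f(33)) = ½(0.111111 + 0.000918274) = 0.0560147.
Integral + boundary = 0.359045.
k=1: B_{2}/(2)! × [f^{(1)}(33) − f^{(1)}(3)] = 1/12 × (-5.56529e-05 − (-0.0740741)) = 0.00616820.
Partial sum through k=1: 0.365213.
k=2: B_{4}/(4)! × [f^{(3)}(33) − f^{(3)}(3)] = −1/720 × (-6.13256e-07 − (-0.0987654)) = -0.000137173.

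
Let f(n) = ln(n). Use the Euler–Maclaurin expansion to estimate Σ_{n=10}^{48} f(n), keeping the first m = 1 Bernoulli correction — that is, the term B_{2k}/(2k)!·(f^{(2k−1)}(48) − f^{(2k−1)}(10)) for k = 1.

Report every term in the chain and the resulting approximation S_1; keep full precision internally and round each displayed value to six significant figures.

∫_10^48 ln(x) dx evaluates to 124.792.
Boundary: ½(f(10) + f(48)) = ½(2.30259 + 3.87120) = 3.08689.
So far: 127.879.
Correction k=1: B_{2}/2! · (f^{(1)}(48) − f^{(1)}(10)) = 1/12 · (0.0208333 − 0.100000) = -0.00659722.

S_1 ≈ 127.872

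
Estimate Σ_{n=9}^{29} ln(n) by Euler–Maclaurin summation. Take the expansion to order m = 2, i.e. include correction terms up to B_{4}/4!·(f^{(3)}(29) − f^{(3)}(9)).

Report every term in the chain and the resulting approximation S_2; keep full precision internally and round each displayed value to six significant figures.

S_2 ≈ 60.6524

∫_9^29 ln(x) dx evaluates to 57.8766.
Endpoint term: (f(9) + f(29))/2 = (2.19722 + 3.36730)/2 = 2.78226.
Running total after boundary: 60.6588.
Order-1 term: 1/12 · (0.0344828 − 0.111111) = -0.00638570.
Running total after k=1: 60.6524.
Order-2 term: −1/720 · (8.20042e-05 − 0.00274348) = 3.69650e-06.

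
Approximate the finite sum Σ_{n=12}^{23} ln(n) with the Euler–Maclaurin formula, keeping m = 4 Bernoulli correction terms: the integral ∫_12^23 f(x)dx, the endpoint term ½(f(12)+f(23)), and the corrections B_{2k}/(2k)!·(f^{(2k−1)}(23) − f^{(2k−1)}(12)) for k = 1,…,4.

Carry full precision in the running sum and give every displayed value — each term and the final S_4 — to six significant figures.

S_4 ≈ 34.1044

∫_12^23 ln(x) dx evaluates to 31.2975.
Endpoint term: (f(12) + f(23))/2 = (2.48491 + 3.13549)/2 = 2.81020.
So far: 34.1077.
k=1: B_{2}/(2)! × [f^{(1)}(23) − f^{(1)}(12)] = 1/12 × (0.0434783 − 0.0833333) = -0.00332126.
Running total after k=1: 34.1044.
k=2: B_{4}/(4)! × [f^{(3)}(23) − f^{(3)}(12)] = −1/720 × (0.000164379 − 0.00115741) = 1.37921e-06.
Running total after k=2: 34.1044.
k=3: B_{6}/(6)! × [f^{(5)}(23) − f^{(5)}(12)] = 1/30240 × (3.72883e-06 − 9.64506e-05) = -3.06620e-09.
Running total after k=3: 34.1044.
k=4: B_{8}/(8)! × [f^{(7)}(23) − f^{(7)}(12)] = −1/1209600 × (2.11465e-07 − 2.00939e-05) = 1.64372e-11.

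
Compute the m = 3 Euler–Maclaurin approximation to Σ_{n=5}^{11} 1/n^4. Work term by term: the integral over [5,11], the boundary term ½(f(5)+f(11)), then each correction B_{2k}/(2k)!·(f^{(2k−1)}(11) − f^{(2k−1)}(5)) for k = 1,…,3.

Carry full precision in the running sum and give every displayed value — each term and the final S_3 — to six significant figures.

S_3 ≈ 0.00335296

∫_5^11 1/x^4 dx evaluates to 0.00241623.
½[f(5) + f(11)] = ½[0.00160000 + 6.83013e-05] = 0.000834151.
Integral + boundary = 0.00325038.
k=1: B_{2}/(2)! × [f^{(1)}(11) − f^{(1)}(5)] = 1/12 × (-2.48369e-05 − (-0.00128000)) = 0.000104597.
Running total after k=1: 0.00335498.
k=2: B_{4}/(4)! × [f^{(3)}(11) − f^{(3)}(5)] = −1/720 × (-6.15790e-06 − (-0.00153600)) = -2.12478e-06.
Running total after k=2: 0.00335285.
k=3: B_{6}/(6)! × [f^{(5)}(11) − f^{(5)}(5)] = 1/30240 × (-2.84994e-06 − (-0.00344064)) = 1.13684e-07.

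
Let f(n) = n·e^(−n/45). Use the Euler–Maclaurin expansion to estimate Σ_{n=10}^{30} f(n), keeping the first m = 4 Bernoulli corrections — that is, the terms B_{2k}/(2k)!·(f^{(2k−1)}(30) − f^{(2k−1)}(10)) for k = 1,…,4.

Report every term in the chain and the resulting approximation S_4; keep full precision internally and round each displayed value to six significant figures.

S_4 ≈ 260.710

∫_10^30 x·e^(−x/45) dx evaluates to 249.042.
Endpoint term: (f(10) + f(30))/2 = (8.00737 + 15.4025)/2 = 11.7049.
Running total after boundary: 260.747.
k=1: B_{2}/(2)! × [f^{(1)}(30) − f^{(1)}(10)] = 1/12 × (0.171139 − 0.622796) = -0.0376381.
Running total after k=1: 260.710.
k=2: B_{4}/(4)! × [f^{(3)}(30) − f^{(3)}(10)] = −1/720 × (0.000591592 − 0.00109841) = 7.03908e-07.
Running total after k=2: 260.710.
k=3: B_{6}/(6)! × [f^{(5)}(30) − f^{(5)}(10)] = 1/30240 × (5.42553e-07 − 9.32966e-07) = -1.29105e-11.
Running total after k=3: 260.710.
k=4: B_{8}/(8)! × [f^{(7)}(30) − f^{(7)}(10)] = −1/1209600 × (3.91586e-10 − 6.53585e-10) = 2.16600e-16.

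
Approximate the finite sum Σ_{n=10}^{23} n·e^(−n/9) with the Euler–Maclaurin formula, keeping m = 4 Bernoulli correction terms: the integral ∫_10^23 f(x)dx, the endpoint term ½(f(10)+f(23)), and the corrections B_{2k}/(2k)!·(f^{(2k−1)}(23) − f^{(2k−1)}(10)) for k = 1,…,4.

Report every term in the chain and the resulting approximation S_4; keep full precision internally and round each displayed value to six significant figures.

S_4 ≈ 36.4610

Integral: ∫_10^23 x·e^(−x/9) dx = 33.9291.
Endpoint term: (f(10) + f(23))/2 = (3.29193 + 1.78593)/2 = 2.53893.
So far: 36.4680.
Order-1 term: 1/12 · (-0.120787 − (-0.0365770)) = -0.00701754.
Partial sum through k=1: 36.4610.
Order-2 term: −1/720 · (0.000426058 − 0.00767665) = 1.00703e-05.
Partial sum through k=2: 36.4610.
Order-3 term: 1/30240 · (2.89299e-05 − 0.000195122) = -5.49577e-09.
Partial sum through k=3: 36.4610.
Order-4 term: −1/1209600 · (6.49380e-07 − 3.64778e-06) = 2.47884e-12.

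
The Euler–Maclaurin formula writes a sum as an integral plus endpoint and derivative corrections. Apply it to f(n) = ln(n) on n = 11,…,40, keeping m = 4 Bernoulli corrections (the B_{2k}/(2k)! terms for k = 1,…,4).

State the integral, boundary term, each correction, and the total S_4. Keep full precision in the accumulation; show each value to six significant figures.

S_4 ≈ 95.2162

The integral term ∫_11^40 ln(x) dx = 92.1783.
Boundary: ½(f(11) + f(40)) = ½(2.39790 + 3.68888) = 3.04339.
Integral + boundary = 95.2217.
Correction k=1: B_{2}/2! · (f^{(1)}(40) − f^{(1)}(11)) = 1/12 · (0.0250000 − 0.0909091) = -0.00549242.
Partial sum through k=1: 95.2162.
Correction k=2: B_{4}/4! · (f^{(3)}(40) − f^{(3)}(11)) = −1/720 · (3.12500e-05 − 0.00150263) = 2.04358e-06.
Partial sum through k=2: 95.2162.
Correction k=3: B_{6}/6! · (f^{(5)}(40) − f^{(5)}(11)) = 1/30240 · (2.34375e-07 − 0.000149021) = -4.92020e-09.
Partial sum through k=3: 95.2162.
Correction k=4: B_{8}/8! · (f^{(7)}(40) − f^{(7)}(11)) = −1/1209600 · (4.39453e-09 − 3.69474e-05) = 3.05415e-11.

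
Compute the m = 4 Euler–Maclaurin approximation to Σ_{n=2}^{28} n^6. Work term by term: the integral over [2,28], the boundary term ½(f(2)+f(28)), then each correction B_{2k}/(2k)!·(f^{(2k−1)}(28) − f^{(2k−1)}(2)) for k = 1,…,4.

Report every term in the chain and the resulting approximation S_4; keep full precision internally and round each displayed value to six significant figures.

S_4 ≈ 2.17711e+09

The integral term ∫_2^28 x^6 dx = 1.92756e+09.
½[f(2) + f(28)] = ½[64.0000 + 4.81890e+08] = 2.40945e+08.
Integral + boundary = 2.16851e+09.
k=1: B_{2}/(2)! × [f^{(1)}(28) − f^{(1)}(2)] = 1/12 × (1.03262e+08 − 192.000) = 8.60517e+06.
Partial sum through k=1: 2.17711e+09.
k=2: B_{4}/(4)! × [f^{(3)}(28) − f^{(3)}(2)] = −1/720 × (2.63424e+06 − 960.000) = -3657.33.
Partial sum through k=2: 2.17711e+09.
k=3: B_{6}/(6)! × [f^{(5)}(28) − f^{(5)}(2)] = 1/30240 × (20160.0 − 1440.00) = 0.619048.
Partial sum through k=3: 2.17711e+09.
k=4: B_{8}/(8)! × [f^{(7)}(28) − f^{(7)}(2)] = −1/1209600 × (0.00000 − 0.00000) = 0.00000.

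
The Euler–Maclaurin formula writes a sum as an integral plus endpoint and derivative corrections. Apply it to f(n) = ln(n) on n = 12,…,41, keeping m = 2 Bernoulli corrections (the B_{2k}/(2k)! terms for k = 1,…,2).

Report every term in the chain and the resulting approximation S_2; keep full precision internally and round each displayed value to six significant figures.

S_2 ≈ 96.5319

The integral term ∫_12^41 ln(x) dx = 93.4376.
Endpoint term: (f(12) + f(41))/2 = (2.48491 + 3.71357)/2 = 3.09924.
So far: 96.5368.
Order-1 term: 1/12 · (0.0243902 − 0.0833333) = -0.00491192.
Running total after k=1: 96.5319.
Order-2 term: −1/720 · (2.90187e-05 − 0.00115741) = 1.56721e-06.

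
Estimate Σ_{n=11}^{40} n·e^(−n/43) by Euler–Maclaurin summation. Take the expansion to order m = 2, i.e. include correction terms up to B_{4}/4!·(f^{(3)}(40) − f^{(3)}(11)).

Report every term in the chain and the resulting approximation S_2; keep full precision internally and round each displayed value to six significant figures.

S_2 ≈ 402.159

Integral: ∫_11^40 x·e^(−x/43) dx = 390.057.
Endpoint term: (f(11) + f(40))/2 = (8.51715 + 15.7785)/2 = 12.1478.
So far: 402.205.
Order-1 term: 1/12 · (0.0275206 − 0.576213) = -0.0457244.
Partial sum through k=1: 402.159.
Order-2 term: −1/720 · (0.000441560 − 0.00114915) = 9.82769e-07.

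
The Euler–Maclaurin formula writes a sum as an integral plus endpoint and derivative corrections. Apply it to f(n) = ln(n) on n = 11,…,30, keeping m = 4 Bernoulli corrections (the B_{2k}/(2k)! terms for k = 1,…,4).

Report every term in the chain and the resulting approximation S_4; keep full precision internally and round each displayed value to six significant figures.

The integral term ∫_11^30 ln(x) dx = 56.6591.
Boundary: ½(f(11) + f(30)) = ½(2.39790 + 3.40120) = 2.89955.
Running total after boundary: 59.5586.
k=1: B_{2}/(2)! × [f^{(1)}(30) − f^{(1)}(11)] = 1/12 × (0.0333333 − 0.0909091) = -0.00479798.
After k=1: 59.5538.
k=2: B_{4}/(4)! × [f^{(3)}(30) − f^{(3)}(11)] = −1/720 × (7.40741e-05 − 0.00150263) = 1.98410e-06.
After k=2: 59.5538.
k=3: B_{6}/(6)! × [f^{(5)}(30) − f^{(5)}(11)] = 1/30240 × (9.87654e-07 − 0.000149021) = -4.89529e-09.
After k=3: 59.5538.
k=4: B_{8}/(8)! × [f^{(7)}(30) − f^{(7)}(11)] = −1/1209600 × (3.29218e-08 − 3.69474e-05) = 3.05179e-11.

S_4 ≈ 59.5538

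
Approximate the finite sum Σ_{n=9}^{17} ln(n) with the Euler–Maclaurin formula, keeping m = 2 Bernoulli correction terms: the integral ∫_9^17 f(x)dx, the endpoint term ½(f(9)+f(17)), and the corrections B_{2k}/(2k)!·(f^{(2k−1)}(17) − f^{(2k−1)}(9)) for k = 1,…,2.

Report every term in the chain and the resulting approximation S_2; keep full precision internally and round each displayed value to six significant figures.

∫_9^17 ln(x) dx evaluates to 20.3896.
½[f(9) + f(17)] = ½[2.19722 + 2.83321] = 2.51522.
So far: 22.9048.
Correction k=1: B_{2}/2! · (f^{(1)}(17) − f^{(1)}(9)) = 1/12 · (0.0588235 − 0.111111) = -0.00435730.
Partial sum through k=1: 22.9005.
Correction k=2: B_{4}/4! · (f^{(3)}(17) − f^{(3)}(9)) = −1/720 · (0.000407083 − 0.00274348) = 3.24500e-06.

S_2 ≈ 22.9005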